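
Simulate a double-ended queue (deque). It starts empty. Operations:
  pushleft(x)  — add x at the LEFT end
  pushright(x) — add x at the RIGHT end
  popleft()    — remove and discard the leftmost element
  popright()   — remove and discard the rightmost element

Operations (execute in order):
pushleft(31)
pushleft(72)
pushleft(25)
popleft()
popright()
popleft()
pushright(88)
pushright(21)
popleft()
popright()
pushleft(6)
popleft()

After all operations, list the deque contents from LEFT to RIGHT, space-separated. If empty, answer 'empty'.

Answer: empty

Derivation:
pushleft(31): [31]
pushleft(72): [72, 31]
pushleft(25): [25, 72, 31]
popleft(): [72, 31]
popright(): [72]
popleft(): []
pushright(88): [88]
pushright(21): [88, 21]
popleft(): [21]
popright(): []
pushleft(6): [6]
popleft(): []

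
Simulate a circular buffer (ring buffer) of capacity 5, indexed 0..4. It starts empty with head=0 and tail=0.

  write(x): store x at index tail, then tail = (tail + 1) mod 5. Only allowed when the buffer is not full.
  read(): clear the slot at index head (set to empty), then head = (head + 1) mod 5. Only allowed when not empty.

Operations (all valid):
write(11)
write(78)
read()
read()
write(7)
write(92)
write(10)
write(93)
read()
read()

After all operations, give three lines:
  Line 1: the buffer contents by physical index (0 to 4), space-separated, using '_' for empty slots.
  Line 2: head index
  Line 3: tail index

write(11): buf=[11 _ _ _ _], head=0, tail=1, size=1
write(78): buf=[11 78 _ _ _], head=0, tail=2, size=2
read(): buf=[_ 78 _ _ _], head=1, tail=2, size=1
read(): buf=[_ _ _ _ _], head=2, tail=2, size=0
write(7): buf=[_ _ 7 _ _], head=2, tail=3, size=1
write(92): buf=[_ _ 7 92 _], head=2, tail=4, size=2
write(10): buf=[_ _ 7 92 10], head=2, tail=0, size=3
write(93): buf=[93 _ 7 92 10], head=2, tail=1, size=4
read(): buf=[93 _ _ 92 10], head=3, tail=1, size=3
read(): buf=[93 _ _ _ 10], head=4, tail=1, size=2

Answer: 93 _ _ _ 10
4
1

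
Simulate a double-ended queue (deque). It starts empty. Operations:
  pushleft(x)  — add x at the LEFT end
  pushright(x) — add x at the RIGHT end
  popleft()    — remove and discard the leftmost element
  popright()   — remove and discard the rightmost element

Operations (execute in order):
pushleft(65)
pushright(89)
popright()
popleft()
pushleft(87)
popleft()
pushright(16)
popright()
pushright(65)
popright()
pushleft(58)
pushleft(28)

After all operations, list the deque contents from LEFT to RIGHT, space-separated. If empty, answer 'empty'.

Answer: 28 58

Derivation:
pushleft(65): [65]
pushright(89): [65, 89]
popright(): [65]
popleft(): []
pushleft(87): [87]
popleft(): []
pushright(16): [16]
popright(): []
pushright(65): [65]
popright(): []
pushleft(58): [58]
pushleft(28): [28, 58]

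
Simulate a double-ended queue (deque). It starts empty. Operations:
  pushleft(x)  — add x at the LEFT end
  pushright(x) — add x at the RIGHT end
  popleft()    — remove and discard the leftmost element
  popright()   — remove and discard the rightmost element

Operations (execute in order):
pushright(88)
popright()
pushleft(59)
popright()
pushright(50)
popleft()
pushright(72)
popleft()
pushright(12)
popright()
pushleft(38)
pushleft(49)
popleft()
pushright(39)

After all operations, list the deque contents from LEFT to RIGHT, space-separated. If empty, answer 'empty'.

Answer: 38 39

Derivation:
pushright(88): [88]
popright(): []
pushleft(59): [59]
popright(): []
pushright(50): [50]
popleft(): []
pushright(72): [72]
popleft(): []
pushright(12): [12]
popright(): []
pushleft(38): [38]
pushleft(49): [49, 38]
popleft(): [38]
pushright(39): [38, 39]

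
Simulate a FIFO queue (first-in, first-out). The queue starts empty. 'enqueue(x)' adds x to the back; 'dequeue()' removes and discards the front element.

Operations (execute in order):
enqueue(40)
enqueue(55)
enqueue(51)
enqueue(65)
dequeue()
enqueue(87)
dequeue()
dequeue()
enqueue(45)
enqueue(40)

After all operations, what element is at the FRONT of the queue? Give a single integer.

Answer: 65

Derivation:
enqueue(40): queue = [40]
enqueue(55): queue = [40, 55]
enqueue(51): queue = [40, 55, 51]
enqueue(65): queue = [40, 55, 51, 65]
dequeue(): queue = [55, 51, 65]
enqueue(87): queue = [55, 51, 65, 87]
dequeue(): queue = [51, 65, 87]
dequeue(): queue = [65, 87]
enqueue(45): queue = [65, 87, 45]
enqueue(40): queue = [65, 87, 45, 40]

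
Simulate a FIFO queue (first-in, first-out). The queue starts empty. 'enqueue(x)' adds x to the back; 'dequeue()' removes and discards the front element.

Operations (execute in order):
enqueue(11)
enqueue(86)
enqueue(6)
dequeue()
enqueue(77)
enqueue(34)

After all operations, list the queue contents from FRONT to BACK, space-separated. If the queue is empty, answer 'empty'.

Answer: 86 6 77 34

Derivation:
enqueue(11): [11]
enqueue(86): [11, 86]
enqueue(6): [11, 86, 6]
dequeue(): [86, 6]
enqueue(77): [86, 6, 77]
enqueue(34): [86, 6, 77, 34]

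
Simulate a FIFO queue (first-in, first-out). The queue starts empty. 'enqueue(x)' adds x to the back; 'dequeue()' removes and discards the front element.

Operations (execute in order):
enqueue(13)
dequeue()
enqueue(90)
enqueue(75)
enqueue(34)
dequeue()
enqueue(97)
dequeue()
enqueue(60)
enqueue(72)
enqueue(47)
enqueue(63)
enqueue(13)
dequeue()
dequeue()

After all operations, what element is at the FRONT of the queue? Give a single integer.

enqueue(13): queue = [13]
dequeue(): queue = []
enqueue(90): queue = [90]
enqueue(75): queue = [90, 75]
enqueue(34): queue = [90, 75, 34]
dequeue(): queue = [75, 34]
enqueue(97): queue = [75, 34, 97]
dequeue(): queue = [34, 97]
enqueue(60): queue = [34, 97, 60]
enqueue(72): queue = [34, 97, 60, 72]
enqueue(47): queue = [34, 97, 60, 72, 47]
enqueue(63): queue = [34, 97, 60, 72, 47, 63]
enqueue(13): queue = [34, 97, 60, 72, 47, 63, 13]
dequeue(): queue = [97, 60, 72, 47, 63, 13]
dequeue(): queue = [60, 72, 47, 63, 13]

Answer: 60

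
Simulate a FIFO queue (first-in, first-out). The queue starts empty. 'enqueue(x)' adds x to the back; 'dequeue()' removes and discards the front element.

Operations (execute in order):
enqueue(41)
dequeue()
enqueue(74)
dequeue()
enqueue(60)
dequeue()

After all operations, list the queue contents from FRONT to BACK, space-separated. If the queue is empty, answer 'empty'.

Answer: empty

Derivation:
enqueue(41): [41]
dequeue(): []
enqueue(74): [74]
dequeue(): []
enqueue(60): [60]
dequeue(): []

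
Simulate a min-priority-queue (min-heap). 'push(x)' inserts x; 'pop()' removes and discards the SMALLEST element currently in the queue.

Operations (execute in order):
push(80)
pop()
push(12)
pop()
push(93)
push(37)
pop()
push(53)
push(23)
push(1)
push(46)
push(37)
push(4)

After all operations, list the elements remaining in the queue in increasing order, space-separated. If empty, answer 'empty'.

Answer: 1 4 23 37 46 53 93

Derivation:
push(80): heap contents = [80]
pop() → 80: heap contents = []
push(12): heap contents = [12]
pop() → 12: heap contents = []
push(93): heap contents = [93]
push(37): heap contents = [37, 93]
pop() → 37: heap contents = [93]
push(53): heap contents = [53, 93]
push(23): heap contents = [23, 53, 93]
push(1): heap contents = [1, 23, 53, 93]
push(46): heap contents = [1, 23, 46, 53, 93]
push(37): heap contents = [1, 23, 37, 46, 53, 93]
push(4): heap contents = [1, 4, 23, 37, 46, 53, 93]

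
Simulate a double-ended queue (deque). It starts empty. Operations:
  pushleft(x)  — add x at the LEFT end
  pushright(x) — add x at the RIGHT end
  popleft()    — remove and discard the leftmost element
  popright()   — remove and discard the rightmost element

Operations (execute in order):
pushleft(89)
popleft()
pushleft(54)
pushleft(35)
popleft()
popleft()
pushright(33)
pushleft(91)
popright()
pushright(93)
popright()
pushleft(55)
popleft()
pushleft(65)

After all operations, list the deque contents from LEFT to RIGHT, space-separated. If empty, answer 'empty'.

Answer: 65 91

Derivation:
pushleft(89): [89]
popleft(): []
pushleft(54): [54]
pushleft(35): [35, 54]
popleft(): [54]
popleft(): []
pushright(33): [33]
pushleft(91): [91, 33]
popright(): [91]
pushright(93): [91, 93]
popright(): [91]
pushleft(55): [55, 91]
popleft(): [91]
pushleft(65): [65, 91]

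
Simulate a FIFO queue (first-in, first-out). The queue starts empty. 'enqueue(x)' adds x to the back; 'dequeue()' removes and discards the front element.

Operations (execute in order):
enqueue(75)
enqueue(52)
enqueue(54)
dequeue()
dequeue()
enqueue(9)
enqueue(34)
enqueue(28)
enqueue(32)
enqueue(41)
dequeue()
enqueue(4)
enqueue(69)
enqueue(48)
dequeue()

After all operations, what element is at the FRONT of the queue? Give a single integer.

enqueue(75): queue = [75]
enqueue(52): queue = [75, 52]
enqueue(54): queue = [75, 52, 54]
dequeue(): queue = [52, 54]
dequeue(): queue = [54]
enqueue(9): queue = [54, 9]
enqueue(34): queue = [54, 9, 34]
enqueue(28): queue = [54, 9, 34, 28]
enqueue(32): queue = [54, 9, 34, 28, 32]
enqueue(41): queue = [54, 9, 34, 28, 32, 41]
dequeue(): queue = [9, 34, 28, 32, 41]
enqueue(4): queue = [9, 34, 28, 32, 41, 4]
enqueue(69): queue = [9, 34, 28, 32, 41, 4, 69]
enqueue(48): queue = [9, 34, 28, 32, 41, 4, 69, 48]
dequeue(): queue = [34, 28, 32, 41, 4, 69, 48]

Answer: 34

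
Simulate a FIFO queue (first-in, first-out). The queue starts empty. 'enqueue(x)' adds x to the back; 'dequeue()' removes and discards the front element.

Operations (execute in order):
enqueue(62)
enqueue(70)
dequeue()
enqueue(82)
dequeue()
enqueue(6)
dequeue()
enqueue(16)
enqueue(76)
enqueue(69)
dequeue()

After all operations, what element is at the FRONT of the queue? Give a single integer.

Answer: 16

Derivation:
enqueue(62): queue = [62]
enqueue(70): queue = [62, 70]
dequeue(): queue = [70]
enqueue(82): queue = [70, 82]
dequeue(): queue = [82]
enqueue(6): queue = [82, 6]
dequeue(): queue = [6]
enqueue(16): queue = [6, 16]
enqueue(76): queue = [6, 16, 76]
enqueue(69): queue = [6, 16, 76, 69]
dequeue(): queue = [16, 76, 69]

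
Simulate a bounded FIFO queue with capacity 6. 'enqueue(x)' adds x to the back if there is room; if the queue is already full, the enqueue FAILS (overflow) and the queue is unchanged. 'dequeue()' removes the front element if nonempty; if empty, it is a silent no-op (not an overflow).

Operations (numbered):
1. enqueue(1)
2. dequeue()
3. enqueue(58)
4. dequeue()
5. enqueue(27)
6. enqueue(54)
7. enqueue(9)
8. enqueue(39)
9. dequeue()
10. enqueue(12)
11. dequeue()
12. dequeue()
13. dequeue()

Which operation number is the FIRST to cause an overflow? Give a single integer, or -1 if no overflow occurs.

1. enqueue(1): size=1
2. dequeue(): size=0
3. enqueue(58): size=1
4. dequeue(): size=0
5. enqueue(27): size=1
6. enqueue(54): size=2
7. enqueue(9): size=3
8. enqueue(39): size=4
9. dequeue(): size=3
10. enqueue(12): size=4
11. dequeue(): size=3
12. dequeue(): size=2
13. dequeue(): size=1

Answer: -1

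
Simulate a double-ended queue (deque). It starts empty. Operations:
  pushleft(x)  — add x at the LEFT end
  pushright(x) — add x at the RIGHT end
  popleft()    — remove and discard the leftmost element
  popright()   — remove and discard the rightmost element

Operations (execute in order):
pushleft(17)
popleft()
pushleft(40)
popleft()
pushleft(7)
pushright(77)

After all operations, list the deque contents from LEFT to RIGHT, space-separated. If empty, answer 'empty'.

Answer: 7 77

Derivation:
pushleft(17): [17]
popleft(): []
pushleft(40): [40]
popleft(): []
pushleft(7): [7]
pushright(77): [7, 77]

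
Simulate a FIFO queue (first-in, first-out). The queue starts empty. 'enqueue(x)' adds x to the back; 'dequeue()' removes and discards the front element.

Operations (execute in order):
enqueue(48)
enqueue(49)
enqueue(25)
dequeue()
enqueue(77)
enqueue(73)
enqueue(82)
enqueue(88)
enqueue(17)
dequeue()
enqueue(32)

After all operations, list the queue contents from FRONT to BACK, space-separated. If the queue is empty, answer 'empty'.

enqueue(48): [48]
enqueue(49): [48, 49]
enqueue(25): [48, 49, 25]
dequeue(): [49, 25]
enqueue(77): [49, 25, 77]
enqueue(73): [49, 25, 77, 73]
enqueue(82): [49, 25, 77, 73, 82]
enqueue(88): [49, 25, 77, 73, 82, 88]
enqueue(17): [49, 25, 77, 73, 82, 88, 17]
dequeue(): [25, 77, 73, 82, 88, 17]
enqueue(32): [25, 77, 73, 82, 88, 17, 32]

Answer: 25 77 73 82 88 17 32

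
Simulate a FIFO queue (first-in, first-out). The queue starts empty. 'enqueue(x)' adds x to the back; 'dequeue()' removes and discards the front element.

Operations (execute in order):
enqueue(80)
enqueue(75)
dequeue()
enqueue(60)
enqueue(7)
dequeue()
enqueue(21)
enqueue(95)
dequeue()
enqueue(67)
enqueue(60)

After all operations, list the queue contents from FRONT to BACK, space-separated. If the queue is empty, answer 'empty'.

enqueue(80): [80]
enqueue(75): [80, 75]
dequeue(): [75]
enqueue(60): [75, 60]
enqueue(7): [75, 60, 7]
dequeue(): [60, 7]
enqueue(21): [60, 7, 21]
enqueue(95): [60, 7, 21, 95]
dequeue(): [7, 21, 95]
enqueue(67): [7, 21, 95, 67]
enqueue(60): [7, 21, 95, 67, 60]

Answer: 7 21 95 67 60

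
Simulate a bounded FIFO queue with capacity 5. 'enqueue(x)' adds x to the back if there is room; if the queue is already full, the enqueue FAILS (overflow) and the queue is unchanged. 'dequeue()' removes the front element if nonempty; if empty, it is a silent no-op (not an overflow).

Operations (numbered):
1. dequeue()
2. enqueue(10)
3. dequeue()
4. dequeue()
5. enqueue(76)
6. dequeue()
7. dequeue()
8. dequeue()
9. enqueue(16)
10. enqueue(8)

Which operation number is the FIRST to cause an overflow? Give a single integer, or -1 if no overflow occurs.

Answer: -1

Derivation:
1. dequeue(): empty, no-op, size=0
2. enqueue(10): size=1
3. dequeue(): size=0
4. dequeue(): empty, no-op, size=0
5. enqueue(76): size=1
6. dequeue(): size=0
7. dequeue(): empty, no-op, size=0
8. dequeue(): empty, no-op, size=0
9. enqueue(16): size=1
10. enqueue(8): size=2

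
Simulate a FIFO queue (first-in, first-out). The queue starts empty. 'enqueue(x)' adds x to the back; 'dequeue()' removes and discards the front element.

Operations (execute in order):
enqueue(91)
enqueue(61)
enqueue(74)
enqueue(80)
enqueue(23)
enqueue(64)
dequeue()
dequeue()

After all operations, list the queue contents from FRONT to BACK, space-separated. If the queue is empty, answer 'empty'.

enqueue(91): [91]
enqueue(61): [91, 61]
enqueue(74): [91, 61, 74]
enqueue(80): [91, 61, 74, 80]
enqueue(23): [91, 61, 74, 80, 23]
enqueue(64): [91, 61, 74, 80, 23, 64]
dequeue(): [61, 74, 80, 23, 64]
dequeue(): [74, 80, 23, 64]

Answer: 74 80 23 64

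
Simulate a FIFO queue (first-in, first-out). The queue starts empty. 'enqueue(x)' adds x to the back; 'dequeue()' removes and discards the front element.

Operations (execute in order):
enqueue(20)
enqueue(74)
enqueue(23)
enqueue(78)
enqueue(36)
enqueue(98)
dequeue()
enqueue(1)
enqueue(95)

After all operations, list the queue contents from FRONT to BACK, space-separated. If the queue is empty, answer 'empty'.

enqueue(20): [20]
enqueue(74): [20, 74]
enqueue(23): [20, 74, 23]
enqueue(78): [20, 74, 23, 78]
enqueue(36): [20, 74, 23, 78, 36]
enqueue(98): [20, 74, 23, 78, 36, 98]
dequeue(): [74, 23, 78, 36, 98]
enqueue(1): [74, 23, 78, 36, 98, 1]
enqueue(95): [74, 23, 78, 36, 98, 1, 95]

Answer: 74 23 78 36 98 1 95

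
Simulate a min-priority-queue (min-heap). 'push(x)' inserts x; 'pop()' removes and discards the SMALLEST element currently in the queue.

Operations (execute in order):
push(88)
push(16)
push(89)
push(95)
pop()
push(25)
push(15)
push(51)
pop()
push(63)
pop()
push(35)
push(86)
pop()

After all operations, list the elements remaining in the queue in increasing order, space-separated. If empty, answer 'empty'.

Answer: 51 63 86 88 89 95

Derivation:
push(88): heap contents = [88]
push(16): heap contents = [16, 88]
push(89): heap contents = [16, 88, 89]
push(95): heap contents = [16, 88, 89, 95]
pop() → 16: heap contents = [88, 89, 95]
push(25): heap contents = [25, 88, 89, 95]
push(15): heap contents = [15, 25, 88, 89, 95]
push(51): heap contents = [15, 25, 51, 88, 89, 95]
pop() → 15: heap contents = [25, 51, 88, 89, 95]
push(63): heap contents = [25, 51, 63, 88, 89, 95]
pop() → 25: heap contents = [51, 63, 88, 89, 95]
push(35): heap contents = [35, 51, 63, 88, 89, 95]
push(86): heap contents = [35, 51, 63, 86, 88, 89, 95]
pop() → 35: heap contents = [51, 63, 86, 88, 89, 95]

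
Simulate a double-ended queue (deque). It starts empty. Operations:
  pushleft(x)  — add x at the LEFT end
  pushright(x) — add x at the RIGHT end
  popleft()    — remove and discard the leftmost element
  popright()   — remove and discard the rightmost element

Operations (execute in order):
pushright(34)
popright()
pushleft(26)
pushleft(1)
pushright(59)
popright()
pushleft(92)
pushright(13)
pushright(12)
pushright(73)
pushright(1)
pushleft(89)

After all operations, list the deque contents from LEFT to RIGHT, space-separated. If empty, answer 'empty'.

pushright(34): [34]
popright(): []
pushleft(26): [26]
pushleft(1): [1, 26]
pushright(59): [1, 26, 59]
popright(): [1, 26]
pushleft(92): [92, 1, 26]
pushright(13): [92, 1, 26, 13]
pushright(12): [92, 1, 26, 13, 12]
pushright(73): [92, 1, 26, 13, 12, 73]
pushright(1): [92, 1, 26, 13, 12, 73, 1]
pushleft(89): [89, 92, 1, 26, 13, 12, 73, 1]

Answer: 89 92 1 26 13 12 73 1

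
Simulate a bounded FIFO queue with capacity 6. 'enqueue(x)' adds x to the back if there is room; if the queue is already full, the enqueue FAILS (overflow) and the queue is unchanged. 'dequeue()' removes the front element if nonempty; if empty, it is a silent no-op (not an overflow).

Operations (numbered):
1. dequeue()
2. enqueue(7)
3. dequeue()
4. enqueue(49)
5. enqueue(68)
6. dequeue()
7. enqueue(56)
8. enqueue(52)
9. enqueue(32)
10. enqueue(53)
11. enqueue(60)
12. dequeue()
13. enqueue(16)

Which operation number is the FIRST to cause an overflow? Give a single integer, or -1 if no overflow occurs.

Answer: -1

Derivation:
1. dequeue(): empty, no-op, size=0
2. enqueue(7): size=1
3. dequeue(): size=0
4. enqueue(49): size=1
5. enqueue(68): size=2
6. dequeue(): size=1
7. enqueue(56): size=2
8. enqueue(52): size=3
9. enqueue(32): size=4
10. enqueue(53): size=5
11. enqueue(60): size=6
12. dequeue(): size=5
13. enqueue(16): size=6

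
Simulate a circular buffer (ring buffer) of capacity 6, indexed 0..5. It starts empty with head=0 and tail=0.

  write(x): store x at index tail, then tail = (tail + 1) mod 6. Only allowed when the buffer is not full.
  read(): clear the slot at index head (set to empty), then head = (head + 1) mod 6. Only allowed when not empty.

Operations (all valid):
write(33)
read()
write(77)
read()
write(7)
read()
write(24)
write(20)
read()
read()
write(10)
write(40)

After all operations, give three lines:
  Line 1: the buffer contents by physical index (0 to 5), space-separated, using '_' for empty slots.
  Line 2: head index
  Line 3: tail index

write(33): buf=[33 _ _ _ _ _], head=0, tail=1, size=1
read(): buf=[_ _ _ _ _ _], head=1, tail=1, size=0
write(77): buf=[_ 77 _ _ _ _], head=1, tail=2, size=1
read(): buf=[_ _ _ _ _ _], head=2, tail=2, size=0
write(7): buf=[_ _ 7 _ _ _], head=2, tail=3, size=1
read(): buf=[_ _ _ _ _ _], head=3, tail=3, size=0
write(24): buf=[_ _ _ 24 _ _], head=3, tail=4, size=1
write(20): buf=[_ _ _ 24 20 _], head=3, tail=5, size=2
read(): buf=[_ _ _ _ 20 _], head=4, tail=5, size=1
read(): buf=[_ _ _ _ _ _], head=5, tail=5, size=0
write(10): buf=[_ _ _ _ _ 10], head=5, tail=0, size=1
write(40): buf=[40 _ _ _ _ 10], head=5, tail=1, size=2

Answer: 40 _ _ _ _ 10
5
1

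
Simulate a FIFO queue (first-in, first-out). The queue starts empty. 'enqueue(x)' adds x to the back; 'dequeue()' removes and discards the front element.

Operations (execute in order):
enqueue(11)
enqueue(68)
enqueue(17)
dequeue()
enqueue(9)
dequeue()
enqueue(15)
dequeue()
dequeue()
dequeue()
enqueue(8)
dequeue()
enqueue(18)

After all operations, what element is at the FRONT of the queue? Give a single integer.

enqueue(11): queue = [11]
enqueue(68): queue = [11, 68]
enqueue(17): queue = [11, 68, 17]
dequeue(): queue = [68, 17]
enqueue(9): queue = [68, 17, 9]
dequeue(): queue = [17, 9]
enqueue(15): queue = [17, 9, 15]
dequeue(): queue = [9, 15]
dequeue(): queue = [15]
dequeue(): queue = []
enqueue(8): queue = [8]
dequeue(): queue = []
enqueue(18): queue = [18]

Answer: 18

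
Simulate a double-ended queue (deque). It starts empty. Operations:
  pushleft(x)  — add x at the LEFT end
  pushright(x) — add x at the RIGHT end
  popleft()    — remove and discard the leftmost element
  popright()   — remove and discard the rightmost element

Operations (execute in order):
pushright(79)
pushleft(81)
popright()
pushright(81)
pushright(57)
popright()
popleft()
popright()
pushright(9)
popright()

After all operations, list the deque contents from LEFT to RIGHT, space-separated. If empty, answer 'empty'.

pushright(79): [79]
pushleft(81): [81, 79]
popright(): [81]
pushright(81): [81, 81]
pushright(57): [81, 81, 57]
popright(): [81, 81]
popleft(): [81]
popright(): []
pushright(9): [9]
popright(): []

Answer: empty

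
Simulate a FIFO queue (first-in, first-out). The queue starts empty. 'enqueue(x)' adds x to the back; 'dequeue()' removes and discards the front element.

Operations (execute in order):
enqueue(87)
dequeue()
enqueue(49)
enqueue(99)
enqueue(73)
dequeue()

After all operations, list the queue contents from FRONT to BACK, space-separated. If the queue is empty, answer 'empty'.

enqueue(87): [87]
dequeue(): []
enqueue(49): [49]
enqueue(99): [49, 99]
enqueue(73): [49, 99, 73]
dequeue(): [99, 73]

Answer: 99 73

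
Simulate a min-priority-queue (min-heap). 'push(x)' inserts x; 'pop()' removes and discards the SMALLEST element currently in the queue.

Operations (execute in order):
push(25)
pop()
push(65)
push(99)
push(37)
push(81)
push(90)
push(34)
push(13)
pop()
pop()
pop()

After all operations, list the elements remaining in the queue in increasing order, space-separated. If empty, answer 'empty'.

push(25): heap contents = [25]
pop() → 25: heap contents = []
push(65): heap contents = [65]
push(99): heap contents = [65, 99]
push(37): heap contents = [37, 65, 99]
push(81): heap contents = [37, 65, 81, 99]
push(90): heap contents = [37, 65, 81, 90, 99]
push(34): heap contents = [34, 37, 65, 81, 90, 99]
push(13): heap contents = [13, 34, 37, 65, 81, 90, 99]
pop() → 13: heap contents = [34, 37, 65, 81, 90, 99]
pop() → 34: heap contents = [37, 65, 81, 90, 99]
pop() → 37: heap contents = [65, 81, 90, 99]

Answer: 65 81 90 99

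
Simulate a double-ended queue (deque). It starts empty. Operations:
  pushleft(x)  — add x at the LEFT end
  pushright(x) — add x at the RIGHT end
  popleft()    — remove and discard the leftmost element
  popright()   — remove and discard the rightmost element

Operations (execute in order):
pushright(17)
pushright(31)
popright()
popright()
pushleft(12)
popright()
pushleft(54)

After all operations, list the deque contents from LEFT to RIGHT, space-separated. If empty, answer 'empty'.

Answer: 54

Derivation:
pushright(17): [17]
pushright(31): [17, 31]
popright(): [17]
popright(): []
pushleft(12): [12]
popright(): []
pushleft(54): [54]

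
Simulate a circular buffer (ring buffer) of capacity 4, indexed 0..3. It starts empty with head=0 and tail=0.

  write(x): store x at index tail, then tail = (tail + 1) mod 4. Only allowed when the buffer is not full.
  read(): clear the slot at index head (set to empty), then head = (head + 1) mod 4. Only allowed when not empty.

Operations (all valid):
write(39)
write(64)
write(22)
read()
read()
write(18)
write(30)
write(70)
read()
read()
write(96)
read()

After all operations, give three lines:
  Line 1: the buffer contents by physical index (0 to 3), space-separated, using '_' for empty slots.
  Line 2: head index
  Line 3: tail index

write(39): buf=[39 _ _ _], head=0, tail=1, size=1
write(64): buf=[39 64 _ _], head=0, tail=2, size=2
write(22): buf=[39 64 22 _], head=0, tail=3, size=3
read(): buf=[_ 64 22 _], head=1, tail=3, size=2
read(): buf=[_ _ 22 _], head=2, tail=3, size=1
write(18): buf=[_ _ 22 18], head=2, tail=0, size=2
write(30): buf=[30 _ 22 18], head=2, tail=1, size=3
write(70): buf=[30 70 22 18], head=2, tail=2, size=4
read(): buf=[30 70 _ 18], head=3, tail=2, size=3
read(): buf=[30 70 _ _], head=0, tail=2, size=2
write(96): buf=[30 70 96 _], head=0, tail=3, size=3
read(): buf=[_ 70 96 _], head=1, tail=3, size=2

Answer: _ 70 96 _
1
3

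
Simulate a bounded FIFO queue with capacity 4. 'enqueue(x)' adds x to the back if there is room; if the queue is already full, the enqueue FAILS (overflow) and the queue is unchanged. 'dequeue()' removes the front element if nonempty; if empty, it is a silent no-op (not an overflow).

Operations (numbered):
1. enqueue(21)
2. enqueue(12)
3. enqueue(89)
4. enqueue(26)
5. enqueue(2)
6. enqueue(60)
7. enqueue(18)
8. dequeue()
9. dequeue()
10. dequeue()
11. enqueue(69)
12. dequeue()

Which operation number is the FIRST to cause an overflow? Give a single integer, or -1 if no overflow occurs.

1. enqueue(21): size=1
2. enqueue(12): size=2
3. enqueue(89): size=3
4. enqueue(26): size=4
5. enqueue(2): size=4=cap → OVERFLOW (fail)
6. enqueue(60): size=4=cap → OVERFLOW (fail)
7. enqueue(18): size=4=cap → OVERFLOW (fail)
8. dequeue(): size=3
9. dequeue(): size=2
10. dequeue(): size=1
11. enqueue(69): size=2
12. dequeue(): size=1

Answer: 5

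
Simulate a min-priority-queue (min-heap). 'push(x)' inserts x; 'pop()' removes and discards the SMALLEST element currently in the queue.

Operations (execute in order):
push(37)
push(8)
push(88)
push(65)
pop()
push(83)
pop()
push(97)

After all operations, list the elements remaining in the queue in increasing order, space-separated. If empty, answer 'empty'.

push(37): heap contents = [37]
push(8): heap contents = [8, 37]
push(88): heap contents = [8, 37, 88]
push(65): heap contents = [8, 37, 65, 88]
pop() → 8: heap contents = [37, 65, 88]
push(83): heap contents = [37, 65, 83, 88]
pop() → 37: heap contents = [65, 83, 88]
push(97): heap contents = [65, 83, 88, 97]

Answer: 65 83 88 97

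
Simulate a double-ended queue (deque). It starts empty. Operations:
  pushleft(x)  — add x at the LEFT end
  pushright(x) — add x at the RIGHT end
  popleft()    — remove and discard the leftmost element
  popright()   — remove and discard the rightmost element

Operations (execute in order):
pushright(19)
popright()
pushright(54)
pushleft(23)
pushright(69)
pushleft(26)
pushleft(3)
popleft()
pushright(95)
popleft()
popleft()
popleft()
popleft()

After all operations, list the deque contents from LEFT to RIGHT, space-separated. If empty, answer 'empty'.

pushright(19): [19]
popright(): []
pushright(54): [54]
pushleft(23): [23, 54]
pushright(69): [23, 54, 69]
pushleft(26): [26, 23, 54, 69]
pushleft(3): [3, 26, 23, 54, 69]
popleft(): [26, 23, 54, 69]
pushright(95): [26, 23, 54, 69, 95]
popleft(): [23, 54, 69, 95]
popleft(): [54, 69, 95]
popleft(): [69, 95]
popleft(): [95]

Answer: 95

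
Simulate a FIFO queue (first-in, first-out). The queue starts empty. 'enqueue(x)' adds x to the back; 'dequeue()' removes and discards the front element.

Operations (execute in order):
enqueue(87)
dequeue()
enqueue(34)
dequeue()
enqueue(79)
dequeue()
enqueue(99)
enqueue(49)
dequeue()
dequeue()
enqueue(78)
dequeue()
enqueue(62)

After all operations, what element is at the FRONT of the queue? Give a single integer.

Answer: 62

Derivation:
enqueue(87): queue = [87]
dequeue(): queue = []
enqueue(34): queue = [34]
dequeue(): queue = []
enqueue(79): queue = [79]
dequeue(): queue = []
enqueue(99): queue = [99]
enqueue(49): queue = [99, 49]
dequeue(): queue = [49]
dequeue(): queue = []
enqueue(78): queue = [78]
dequeue(): queue = []
enqueue(62): queue = [62]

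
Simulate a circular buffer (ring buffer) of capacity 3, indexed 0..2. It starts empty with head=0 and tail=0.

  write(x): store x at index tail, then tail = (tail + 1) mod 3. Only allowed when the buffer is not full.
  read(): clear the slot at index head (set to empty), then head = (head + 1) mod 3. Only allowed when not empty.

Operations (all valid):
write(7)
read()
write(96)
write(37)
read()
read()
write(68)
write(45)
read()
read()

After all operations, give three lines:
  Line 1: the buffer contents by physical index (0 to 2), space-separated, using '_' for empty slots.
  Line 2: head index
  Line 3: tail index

write(7): buf=[7 _ _], head=0, tail=1, size=1
read(): buf=[_ _ _], head=1, tail=1, size=0
write(96): buf=[_ 96 _], head=1, tail=2, size=1
write(37): buf=[_ 96 37], head=1, tail=0, size=2
read(): buf=[_ _ 37], head=2, tail=0, size=1
read(): buf=[_ _ _], head=0, tail=0, size=0
write(68): buf=[68 _ _], head=0, tail=1, size=1
write(45): buf=[68 45 _], head=0, tail=2, size=2
read(): buf=[_ 45 _], head=1, tail=2, size=1
read(): buf=[_ _ _], head=2, tail=2, size=0

Answer: _ _ _
2
2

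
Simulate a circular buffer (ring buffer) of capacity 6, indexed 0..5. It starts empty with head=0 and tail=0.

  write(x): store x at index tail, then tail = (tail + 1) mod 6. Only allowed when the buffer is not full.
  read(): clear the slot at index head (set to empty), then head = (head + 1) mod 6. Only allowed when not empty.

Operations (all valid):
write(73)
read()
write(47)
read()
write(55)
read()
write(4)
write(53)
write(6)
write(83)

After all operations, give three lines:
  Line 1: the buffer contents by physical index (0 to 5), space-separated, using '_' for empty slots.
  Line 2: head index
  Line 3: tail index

write(73): buf=[73 _ _ _ _ _], head=0, tail=1, size=1
read(): buf=[_ _ _ _ _ _], head=1, tail=1, size=0
write(47): buf=[_ 47 _ _ _ _], head=1, tail=2, size=1
read(): buf=[_ _ _ _ _ _], head=2, tail=2, size=0
write(55): buf=[_ _ 55 _ _ _], head=2, tail=3, size=1
read(): buf=[_ _ _ _ _ _], head=3, tail=3, size=0
write(4): buf=[_ _ _ 4 _ _], head=3, tail=4, size=1
write(53): buf=[_ _ _ 4 53 _], head=3, tail=5, size=2
write(6): buf=[_ _ _ 4 53 6], head=3, tail=0, size=3
write(83): buf=[83 _ _ 4 53 6], head=3, tail=1, size=4

Answer: 83 _ _ 4 53 6
3
1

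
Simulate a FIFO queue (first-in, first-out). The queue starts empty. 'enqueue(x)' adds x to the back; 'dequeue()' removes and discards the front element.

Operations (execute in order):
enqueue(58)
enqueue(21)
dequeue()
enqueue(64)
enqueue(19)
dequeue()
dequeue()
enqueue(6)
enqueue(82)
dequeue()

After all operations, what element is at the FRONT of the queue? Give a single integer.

Answer: 6

Derivation:
enqueue(58): queue = [58]
enqueue(21): queue = [58, 21]
dequeue(): queue = [21]
enqueue(64): queue = [21, 64]
enqueue(19): queue = [21, 64, 19]
dequeue(): queue = [64, 19]
dequeue(): queue = [19]
enqueue(6): queue = [19, 6]
enqueue(82): queue = [19, 6, 82]
dequeue(): queue = [6, 82]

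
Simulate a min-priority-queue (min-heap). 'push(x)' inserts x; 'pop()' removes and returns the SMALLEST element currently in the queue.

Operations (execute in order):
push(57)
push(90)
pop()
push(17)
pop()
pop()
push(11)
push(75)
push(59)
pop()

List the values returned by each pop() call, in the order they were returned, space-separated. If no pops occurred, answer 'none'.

Answer: 57 17 90 11

Derivation:
push(57): heap contents = [57]
push(90): heap contents = [57, 90]
pop() → 57: heap contents = [90]
push(17): heap contents = [17, 90]
pop() → 17: heap contents = [90]
pop() → 90: heap contents = []
push(11): heap contents = [11]
push(75): heap contents = [11, 75]
push(59): heap contents = [11, 59, 75]
pop() → 11: heap contents = [59, 75]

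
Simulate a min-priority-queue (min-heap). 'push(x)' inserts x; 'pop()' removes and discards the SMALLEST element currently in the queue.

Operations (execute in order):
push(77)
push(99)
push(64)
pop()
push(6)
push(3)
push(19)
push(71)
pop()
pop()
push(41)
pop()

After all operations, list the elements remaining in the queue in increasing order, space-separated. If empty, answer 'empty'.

push(77): heap contents = [77]
push(99): heap contents = [77, 99]
push(64): heap contents = [64, 77, 99]
pop() → 64: heap contents = [77, 99]
push(6): heap contents = [6, 77, 99]
push(3): heap contents = [3, 6, 77, 99]
push(19): heap contents = [3, 6, 19, 77, 99]
push(71): heap contents = [3, 6, 19, 71, 77, 99]
pop() → 3: heap contents = [6, 19, 71, 77, 99]
pop() → 6: heap contents = [19, 71, 77, 99]
push(41): heap contents = [19, 41, 71, 77, 99]
pop() → 19: heap contents = [41, 71, 77, 99]

Answer: 41 71 77 99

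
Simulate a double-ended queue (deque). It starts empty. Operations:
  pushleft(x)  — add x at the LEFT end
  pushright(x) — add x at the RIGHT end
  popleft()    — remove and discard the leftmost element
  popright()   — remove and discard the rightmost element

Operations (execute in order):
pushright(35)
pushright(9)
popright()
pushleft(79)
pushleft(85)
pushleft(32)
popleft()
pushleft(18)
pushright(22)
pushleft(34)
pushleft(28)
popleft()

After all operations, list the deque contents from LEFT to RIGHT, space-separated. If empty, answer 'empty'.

pushright(35): [35]
pushright(9): [35, 9]
popright(): [35]
pushleft(79): [79, 35]
pushleft(85): [85, 79, 35]
pushleft(32): [32, 85, 79, 35]
popleft(): [85, 79, 35]
pushleft(18): [18, 85, 79, 35]
pushright(22): [18, 85, 79, 35, 22]
pushleft(34): [34, 18, 85, 79, 35, 22]
pushleft(28): [28, 34, 18, 85, 79, 35, 22]
popleft(): [34, 18, 85, 79, 35, 22]

Answer: 34 18 85 79 35 22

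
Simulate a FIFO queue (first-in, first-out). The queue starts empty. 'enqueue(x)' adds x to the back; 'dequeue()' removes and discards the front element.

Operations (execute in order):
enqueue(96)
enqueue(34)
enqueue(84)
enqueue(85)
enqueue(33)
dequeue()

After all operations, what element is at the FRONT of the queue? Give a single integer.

Answer: 34

Derivation:
enqueue(96): queue = [96]
enqueue(34): queue = [96, 34]
enqueue(84): queue = [96, 34, 84]
enqueue(85): queue = [96, 34, 84, 85]
enqueue(33): queue = [96, 34, 84, 85, 33]
dequeue(): queue = [34, 84, 85, 33]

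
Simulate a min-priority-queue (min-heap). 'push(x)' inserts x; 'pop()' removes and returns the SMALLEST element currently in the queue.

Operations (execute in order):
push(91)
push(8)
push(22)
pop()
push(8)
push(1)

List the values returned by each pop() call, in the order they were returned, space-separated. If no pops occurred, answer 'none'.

Answer: 8

Derivation:
push(91): heap contents = [91]
push(8): heap contents = [8, 91]
push(22): heap contents = [8, 22, 91]
pop() → 8: heap contents = [22, 91]
push(8): heap contents = [8, 22, 91]
push(1): heap contents = [1, 8, 22, 91]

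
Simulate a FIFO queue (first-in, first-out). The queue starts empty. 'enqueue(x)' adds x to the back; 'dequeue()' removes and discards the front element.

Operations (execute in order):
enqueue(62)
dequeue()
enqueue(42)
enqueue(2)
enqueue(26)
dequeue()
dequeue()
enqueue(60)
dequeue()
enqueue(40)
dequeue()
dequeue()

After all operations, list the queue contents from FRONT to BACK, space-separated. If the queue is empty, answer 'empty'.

enqueue(62): [62]
dequeue(): []
enqueue(42): [42]
enqueue(2): [42, 2]
enqueue(26): [42, 2, 26]
dequeue(): [2, 26]
dequeue(): [26]
enqueue(60): [26, 60]
dequeue(): [60]
enqueue(40): [60, 40]
dequeue(): [40]
dequeue(): []

Answer: empty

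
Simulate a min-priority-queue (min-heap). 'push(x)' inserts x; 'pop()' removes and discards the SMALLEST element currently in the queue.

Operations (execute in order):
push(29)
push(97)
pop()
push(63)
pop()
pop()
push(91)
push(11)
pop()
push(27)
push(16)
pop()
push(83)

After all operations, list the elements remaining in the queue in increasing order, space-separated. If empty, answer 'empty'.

Answer: 27 83 91

Derivation:
push(29): heap contents = [29]
push(97): heap contents = [29, 97]
pop() → 29: heap contents = [97]
push(63): heap contents = [63, 97]
pop() → 63: heap contents = [97]
pop() → 97: heap contents = []
push(91): heap contents = [91]
push(11): heap contents = [11, 91]
pop() → 11: heap contents = [91]
push(27): heap contents = [27, 91]
push(16): heap contents = [16, 27, 91]
pop() → 16: heap contents = [27, 91]
push(83): heap contents = [27, 83, 91]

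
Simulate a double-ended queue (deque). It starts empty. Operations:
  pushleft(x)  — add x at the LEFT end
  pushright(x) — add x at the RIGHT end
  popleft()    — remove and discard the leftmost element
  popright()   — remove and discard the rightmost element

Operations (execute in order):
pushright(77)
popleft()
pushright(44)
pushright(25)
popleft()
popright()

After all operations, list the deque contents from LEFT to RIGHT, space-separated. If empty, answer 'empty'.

Answer: empty

Derivation:
pushright(77): [77]
popleft(): []
pushright(44): [44]
pushright(25): [44, 25]
popleft(): [25]
popright(): []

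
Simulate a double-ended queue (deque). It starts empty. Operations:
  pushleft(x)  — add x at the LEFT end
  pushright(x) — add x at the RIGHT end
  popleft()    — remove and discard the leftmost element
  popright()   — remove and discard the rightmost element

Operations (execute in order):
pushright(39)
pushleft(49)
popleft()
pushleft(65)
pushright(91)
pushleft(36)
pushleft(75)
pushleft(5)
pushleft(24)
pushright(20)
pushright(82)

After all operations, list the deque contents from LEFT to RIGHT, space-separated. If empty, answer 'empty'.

Answer: 24 5 75 36 65 39 91 20 82

Derivation:
pushright(39): [39]
pushleft(49): [49, 39]
popleft(): [39]
pushleft(65): [65, 39]
pushright(91): [65, 39, 91]
pushleft(36): [36, 65, 39, 91]
pushleft(75): [75, 36, 65, 39, 91]
pushleft(5): [5, 75, 36, 65, 39, 91]
pushleft(24): [24, 5, 75, 36, 65, 39, 91]
pushright(20): [24, 5, 75, 36, 65, 39, 91, 20]
pushright(82): [24, 5, 75, 36, 65, 39, 91, 20, 82]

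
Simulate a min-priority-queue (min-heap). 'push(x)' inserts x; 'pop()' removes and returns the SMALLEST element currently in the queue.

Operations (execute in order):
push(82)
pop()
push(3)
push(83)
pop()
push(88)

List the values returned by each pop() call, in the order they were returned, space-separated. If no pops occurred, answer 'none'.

Answer: 82 3

Derivation:
push(82): heap contents = [82]
pop() → 82: heap contents = []
push(3): heap contents = [3]
push(83): heap contents = [3, 83]
pop() → 3: heap contents = [83]
push(88): heap contents = [83, 88]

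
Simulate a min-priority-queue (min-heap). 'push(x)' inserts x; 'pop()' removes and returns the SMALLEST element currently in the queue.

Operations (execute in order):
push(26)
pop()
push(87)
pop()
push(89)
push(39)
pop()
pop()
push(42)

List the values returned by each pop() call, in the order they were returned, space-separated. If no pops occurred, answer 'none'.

push(26): heap contents = [26]
pop() → 26: heap contents = []
push(87): heap contents = [87]
pop() → 87: heap contents = []
push(89): heap contents = [89]
push(39): heap contents = [39, 89]
pop() → 39: heap contents = [89]
pop() → 89: heap contents = []
push(42): heap contents = [42]

Answer: 26 87 39 89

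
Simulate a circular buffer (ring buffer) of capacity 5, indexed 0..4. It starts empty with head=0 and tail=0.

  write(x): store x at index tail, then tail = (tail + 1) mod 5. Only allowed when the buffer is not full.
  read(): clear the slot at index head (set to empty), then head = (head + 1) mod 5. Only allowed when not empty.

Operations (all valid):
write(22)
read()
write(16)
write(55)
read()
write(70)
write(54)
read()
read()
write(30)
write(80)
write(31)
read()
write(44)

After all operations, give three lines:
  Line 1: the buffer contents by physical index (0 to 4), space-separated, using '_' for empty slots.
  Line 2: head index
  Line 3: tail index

write(22): buf=[22 _ _ _ _], head=0, tail=1, size=1
read(): buf=[_ _ _ _ _], head=1, tail=1, size=0
write(16): buf=[_ 16 _ _ _], head=1, tail=2, size=1
write(55): buf=[_ 16 55 _ _], head=1, tail=3, size=2
read(): buf=[_ _ 55 _ _], head=2, tail=3, size=1
write(70): buf=[_ _ 55 70 _], head=2, tail=4, size=2
write(54): buf=[_ _ 55 70 54], head=2, tail=0, size=3
read(): buf=[_ _ _ 70 54], head=3, tail=0, size=2
read(): buf=[_ _ _ _ 54], head=4, tail=0, size=1
write(30): buf=[30 _ _ _ 54], head=4, tail=1, size=2
write(80): buf=[30 80 _ _ 54], head=4, tail=2, size=3
write(31): buf=[30 80 31 _ 54], head=4, tail=3, size=4
read(): buf=[30 80 31 _ _], head=0, tail=3, size=3
write(44): buf=[30 80 31 44 _], head=0, tail=4, size=4

Answer: 30 80 31 44 _
0
4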